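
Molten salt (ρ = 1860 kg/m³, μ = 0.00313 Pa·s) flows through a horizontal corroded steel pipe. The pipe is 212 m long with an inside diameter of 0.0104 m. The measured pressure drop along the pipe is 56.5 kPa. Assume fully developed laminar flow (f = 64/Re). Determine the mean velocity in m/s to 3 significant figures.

For laminar flow, f = 64/Re with Re = ρVD/μ, so Darcy-Weisbach reduces to ΔP = 32μLV/D². Solving for V: V = ΔP·D²/(32μL) = 5.65e+04·(0.0104)²/(32·0.00313·212) = 0.2878 m/s.
Check: Re = ρVD/μ = 1860·0.2878·0.0104/0.00313 = 1779 < 2300, so the laminar assumption holds.

V ≈ 0.288 m/s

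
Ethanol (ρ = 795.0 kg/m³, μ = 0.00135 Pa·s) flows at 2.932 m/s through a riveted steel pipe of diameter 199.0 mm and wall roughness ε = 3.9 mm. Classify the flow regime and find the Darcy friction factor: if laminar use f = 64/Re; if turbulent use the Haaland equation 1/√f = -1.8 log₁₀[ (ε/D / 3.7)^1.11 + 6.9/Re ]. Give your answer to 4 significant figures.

Re = ρVD/μ = 795·2.932·0.199/0.00135 = 3.436e+05.
Re > 4000 → turbulent. ε/D = 0.0039/0.199 = 0.0196; Haaland: 1/√f = -1.8 log₁₀[0.00298 + 2.01e-05] = 4.542, so f = 0.04847.

f ≈ 0.04847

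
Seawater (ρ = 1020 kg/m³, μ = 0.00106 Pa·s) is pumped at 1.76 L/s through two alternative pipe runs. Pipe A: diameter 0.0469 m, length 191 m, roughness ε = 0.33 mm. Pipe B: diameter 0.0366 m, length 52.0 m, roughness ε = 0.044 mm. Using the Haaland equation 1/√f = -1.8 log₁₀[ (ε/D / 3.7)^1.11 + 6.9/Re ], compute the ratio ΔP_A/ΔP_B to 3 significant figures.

ΔP_A/ΔP_B ≈ 1.58

Pipe A: V = Q/A = 0.00176/0.001728 = 1.019 m/s; Re = 4.598e+04; ε/D = 0.00704; Haaland → f = 0.0353; ΔP_A = f(L/D)(ρV²/2) = 7.61e+04 Pa.
Pipe B: V = Q/A = 0.00176/0.001052 = 1.673 m/s; Re = 5.892e+04; ε/D = 0.0012; Haaland → f = 0.02382; ΔP_B = f(L/D)(ρV²/2) = 4.83e+04 Pa.
ΔP_A/ΔP_B = 7.61e+04/4.83e+04 = 1.58.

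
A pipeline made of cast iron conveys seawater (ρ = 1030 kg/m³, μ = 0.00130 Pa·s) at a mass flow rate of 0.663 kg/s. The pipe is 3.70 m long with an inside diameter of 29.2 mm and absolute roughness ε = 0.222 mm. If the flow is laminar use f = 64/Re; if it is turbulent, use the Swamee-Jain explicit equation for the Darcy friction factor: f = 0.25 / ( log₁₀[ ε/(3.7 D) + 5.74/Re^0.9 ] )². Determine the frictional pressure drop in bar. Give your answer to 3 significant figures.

A = πD²/4 = π(0.0292)²/4 = 0.0006697 m²; mean velocity V = ṁ/(ρA) = 0.663/(1030 · 0.0006697) = 0.9612 m/s.
Reynolds number Re = ρVD/μ = 1030 · 0.9612 · 0.0292 / 0.0013 = 2.224e+04.
Re > 4000 → turbulent. Relative roughness ε/D = 0.000222/0.0292 = 0.0076. Swamee-Jain: f = 0.25/(log₁₀[0.0076/3.7 + 5.74/2.224e+04^0.9])² = 0.25/(log₁₀[0.00205 + 0.000702])² = 0.25/(-2.56)² = 0.03816.
Darcy-Weisbach: ΔP = f(L/D)(ρV²/2) = 0.03816·(3.7/0.0292)·(1030·0.9612²/2) = 0.03816·126.7·475.8 = 2301 Pa.
ΔP = 2301 Pa = 0.0230 bar.

ΔP ≈ 0.0230 bar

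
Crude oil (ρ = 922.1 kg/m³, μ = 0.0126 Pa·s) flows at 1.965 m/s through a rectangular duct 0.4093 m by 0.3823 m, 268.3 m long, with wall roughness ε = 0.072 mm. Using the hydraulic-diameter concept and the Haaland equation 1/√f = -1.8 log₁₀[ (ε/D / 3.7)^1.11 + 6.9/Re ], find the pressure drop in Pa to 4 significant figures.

Hydraulic diameter D_h = 4A/P = 4·(0.4093·0.3823)/(2·(0.4093+0.3823)) = 0.6259/1.583 = 0.3953 m.
Re = ρVD_h/μ = 922.1·1.965·0.3953/0.0126 = 5.685e+04.
ε/D_h = 7.2e-05/0.3953 = 0.000182; Haaland gives 1/√f = -1.8 log₁₀[1.65e-05+0.000121] = 6.949, so f = 0.02071.
ΔP = f(L/D_h)(ρV²/2) = 0.02071·268.3/0.3953·1780 = 2.502e+04 Pa.

ΔP ≈ 25020 Pa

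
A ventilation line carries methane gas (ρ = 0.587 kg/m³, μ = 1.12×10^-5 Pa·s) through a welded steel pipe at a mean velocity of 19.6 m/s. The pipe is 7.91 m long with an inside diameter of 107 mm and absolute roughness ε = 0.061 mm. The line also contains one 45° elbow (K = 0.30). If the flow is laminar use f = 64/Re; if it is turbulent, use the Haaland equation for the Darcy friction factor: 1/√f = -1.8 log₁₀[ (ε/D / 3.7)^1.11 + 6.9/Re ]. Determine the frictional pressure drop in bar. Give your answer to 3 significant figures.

Reynolds number Re = ρVD/μ = 0.587 · 19.6 · 0.107 / 1.12e-05 = 1.099e+05.
Re > 4000 → turbulent. Relative roughness ε/D = 6.1e-05/0.107 = 0.00057. Haaland: 1/√f = -1.8 log₁₀[(0.00057/3.7)^1.11 + 6.9/1.099e+05] = -1.8 log₁₀[5.87e-05 + 6.28e-05] = 7.048, so f = 0.02013.
Total minor-loss coefficient ΣK = 1·0.3 = 0.3.
ΔP = [f·L/D + ΣK]·(ρV²/2) = [0.02013·7.91/0.107 + 0.3]·(0.587·19.6²/2) = [1.488 + 0.3]·112.8 = 201.6 Pa.
ΔP = 201.6 Pa = 0.00202 bar.

ΔP ≈ 0.00202 bar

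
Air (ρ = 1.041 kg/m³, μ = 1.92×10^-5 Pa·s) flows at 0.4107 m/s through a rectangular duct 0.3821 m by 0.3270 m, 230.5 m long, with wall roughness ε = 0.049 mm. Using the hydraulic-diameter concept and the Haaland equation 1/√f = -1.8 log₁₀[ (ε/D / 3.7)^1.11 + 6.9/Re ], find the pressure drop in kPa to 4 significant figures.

ΔP ≈ 0.001905 kPa

Hydraulic diameter D_h = 4A/P = 4·(0.3821·0.327)/(2·(0.3821+0.327)) = 0.4998/1.418 = 0.3524 m.
Re = ρVD_h/μ = 1.041·0.4107·0.3524/1.92e-05 = 7847.
ε/D_h = 4.9e-05/0.3524 = 0.000139; Haaland gives 1/√f = -1.8 log₁₀[1.23e-05+0.000879] = 5.49, so f = 0.03318.
ΔP = f(L/D_h)(ρV²/2) = 0.03318·230.5/0.3524·0.0878 = 1.905 Pa.
ΔP = 0.001905 kPa.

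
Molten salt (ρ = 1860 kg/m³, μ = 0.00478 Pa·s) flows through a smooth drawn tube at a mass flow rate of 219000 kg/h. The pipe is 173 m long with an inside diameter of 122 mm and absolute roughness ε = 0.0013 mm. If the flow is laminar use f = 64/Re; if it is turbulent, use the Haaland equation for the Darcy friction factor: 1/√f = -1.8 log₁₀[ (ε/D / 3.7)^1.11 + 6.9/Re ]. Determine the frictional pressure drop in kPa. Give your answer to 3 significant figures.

ΔP ≈ 174 kPa

ṁ = 219000 kg/h = 219000/3600 = 60.83 kg/s.
A = πD²/4 = π(0.122)²/4 = 0.01169 m²; mean velocity V = ṁ/(ρA) = 60.83/(1860 · 0.01169) = 2.798 m/s.
Reynolds number Re = ρVD/μ = 1860 · 2.798 · 0.122 / 0.00478 = 1.328e+05.
Re > 4000 → turbulent. Relative roughness ε/D = 1.3e-06/0.122 = 1.07e-05. Haaland: 1/√f = -1.8 log₁₀[(1.07e-05/3.7)^1.11 + 6.9/1.328e+05] = -1.8 log₁₀[7.08e-07 + 5.19e-05] = 7.701, so f = 0.01686.
Darcy-Weisbach: ΔP = f(L/D)(ρV²/2) = 0.01686·(173/0.122)·(1860·2.798²/2) = 0.01686·1418·7280 = 1.74e+05 Pa.
ΔP = 1.74e+05 Pa = 174 kPa.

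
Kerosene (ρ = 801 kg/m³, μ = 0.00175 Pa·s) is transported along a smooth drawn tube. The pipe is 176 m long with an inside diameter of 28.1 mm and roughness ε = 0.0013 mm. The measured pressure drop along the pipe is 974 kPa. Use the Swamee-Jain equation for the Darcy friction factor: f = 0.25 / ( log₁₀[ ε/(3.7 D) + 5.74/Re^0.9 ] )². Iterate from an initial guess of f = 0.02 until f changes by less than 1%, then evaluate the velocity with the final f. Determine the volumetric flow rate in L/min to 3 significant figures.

Rearranging Darcy-Weisbach: V = √(2·ΔP·D/(f·L·ρ)). With ε/D = 1.3e-06/0.0281 = 4.63e-05, iterate starting from f = 0.02:
  f = 0.02 → V = √(2·9.74e+05·0.0281/(0.02·176·801)) = 4.406 m/s; Re = ρVD/μ = 5.667e+04; f → 0.02039
  f = 0.02039 → V = 4.364 m/s; Re = 5.613e+04; f → 0.02043
Converged (Δf/f < 1%). With the final f = 0.02043: V = √(2·9.74e+05·0.0281/(0.02043·176·801)) = 4.359 m/s.
Q = V·A = 4.359·(π/4·0.0281²) = 0.002703 m³/s = 162 L/min.

Q ≈ 162 L/min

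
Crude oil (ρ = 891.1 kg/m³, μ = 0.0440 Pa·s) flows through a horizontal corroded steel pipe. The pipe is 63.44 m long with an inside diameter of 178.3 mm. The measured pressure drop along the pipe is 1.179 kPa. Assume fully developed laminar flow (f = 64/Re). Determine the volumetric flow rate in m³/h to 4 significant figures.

Q ≈ 37.72 m³/h

For laminar flow, f = 64/Re with Re = ρVD/μ, so Darcy-Weisbach reduces to ΔP = 32μLV/D². Solving for V: V = ΔP·D²/(32μL) = 1179·(0.1783)²/(32·0.044·63.44) = 0.4196 m/s.
Check: Re = ρVD/μ = 891.1·0.4196·0.1783/0.044 = 1515 < 2300, so the laminar assumption holds.
Q = V·A = 0.4196·(π/4·0.1783²) = 0.01048 m³/s = 37.72 m³/h.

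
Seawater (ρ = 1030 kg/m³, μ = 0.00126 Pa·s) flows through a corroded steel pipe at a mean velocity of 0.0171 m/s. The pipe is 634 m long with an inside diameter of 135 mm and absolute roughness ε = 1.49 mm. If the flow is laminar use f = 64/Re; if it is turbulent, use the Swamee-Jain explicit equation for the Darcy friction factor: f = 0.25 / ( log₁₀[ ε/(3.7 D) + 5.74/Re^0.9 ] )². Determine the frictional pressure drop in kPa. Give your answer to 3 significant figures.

ΔP ≈ 0.0240 kPa

Reynolds number Re = ρVD/μ = 1030 · 0.0171 · 0.135 / 0.00126 = 1887.
Re < 2300 → laminar flow, so f = 64/Re = 64/1887 = 0.03391 (the turbulent correlation is not needed).
Darcy-Weisbach: ΔP = f(L/D)(ρV²/2) = 0.03391·(634/0.135)·(1030·0.0171²/2) = 0.03391·4696·0.1506 = 23.98 Pa.
ΔP = 23.98 Pa = 0.0240 kPa.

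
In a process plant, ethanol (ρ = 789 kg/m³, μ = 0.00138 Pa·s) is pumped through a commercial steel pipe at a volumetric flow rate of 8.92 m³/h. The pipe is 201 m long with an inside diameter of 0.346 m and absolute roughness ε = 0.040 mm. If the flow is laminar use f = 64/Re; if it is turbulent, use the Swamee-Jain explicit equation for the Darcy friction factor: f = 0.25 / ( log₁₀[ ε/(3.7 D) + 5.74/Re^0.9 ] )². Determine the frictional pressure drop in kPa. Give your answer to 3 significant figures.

Q = 8.92 m³/h = 8.92/3600 = 0.002478 m³/s.
Cross-sectional area A = πD²/4 = π(0.346)²/4 = 0.09402 m²; mean velocity V = Q/A = 0.002478/0.09402 = 0.02635 m/s.
Reynolds number Re = ρVD/μ = 789 · 0.02635 · 0.346 / 0.00138 = 5213.
Re > 4000 → turbulent. Relative roughness ε/D = 4e-05/0.346 = 0.000116. Swamee-Jain: f = 0.25/(log₁₀[0.000116/3.7 + 5.74/5213^0.9])² = 0.25/(log₁₀[3.12e-05 + 0.00259])² = 0.25/(-2.581)² = 0.03752.
Darcy-Weisbach: ΔP = f(L/D)(ρV²/2) = 0.03752·(201/0.346)·(789·0.02635²/2) = 0.03752·580.9·0.274 = 5.971 Pa.
ΔP = 5.971 Pa = 0.00597 kPa.

ΔP ≈ 0.00597 kPa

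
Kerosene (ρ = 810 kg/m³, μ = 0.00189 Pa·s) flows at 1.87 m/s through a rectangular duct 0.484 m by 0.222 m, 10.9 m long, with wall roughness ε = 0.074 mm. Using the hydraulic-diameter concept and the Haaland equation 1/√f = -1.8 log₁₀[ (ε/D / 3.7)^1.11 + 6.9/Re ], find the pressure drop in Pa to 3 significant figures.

Hydraulic diameter D_h = 4A/P = 4·(0.484·0.222)/(2·(0.484+0.222)) = 0.4298/1.412 = 0.3044 m.
Re = ρVD_h/μ = 810·1.87·0.3044/0.00189 = 2.439e+05.
ε/D_h = 7.4e-05/0.3044 = 0.000243; Haaland gives 1/√f = -1.8 log₁₀[2.28e-05+2.83e-05] = 7.725, so f = 0.01676.
ΔP = f(L/D_h)(ρV²/2) = 0.01676·10.9/0.3044·1416 = 849.8 Pa.

ΔP ≈ 850 Pa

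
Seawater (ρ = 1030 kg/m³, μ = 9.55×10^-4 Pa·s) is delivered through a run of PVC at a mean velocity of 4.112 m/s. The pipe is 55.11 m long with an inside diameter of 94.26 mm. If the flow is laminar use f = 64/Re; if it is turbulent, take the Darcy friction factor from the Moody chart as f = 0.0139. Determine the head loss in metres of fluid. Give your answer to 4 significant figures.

h_f ≈ 7.004 m

Reynolds number Re = ρVD/μ = 1030 · 4.112 · 0.09426 / 0.000955 = 4.18e+05.
Re > 4000 → turbulent; use the Moody-chart value f = 0.0139.
Darcy-Weisbach: ΔP = f(L/D)(ρV²/2) = 0.0139·(55.11/0.09426)·(1030·4.112²/2) = 0.0139·584.7·8708 = 7.077e+04 Pa.
Head loss h_f = ΔP/(ρg) = 7.077e+04/(1030·9.81) = 7.004 m.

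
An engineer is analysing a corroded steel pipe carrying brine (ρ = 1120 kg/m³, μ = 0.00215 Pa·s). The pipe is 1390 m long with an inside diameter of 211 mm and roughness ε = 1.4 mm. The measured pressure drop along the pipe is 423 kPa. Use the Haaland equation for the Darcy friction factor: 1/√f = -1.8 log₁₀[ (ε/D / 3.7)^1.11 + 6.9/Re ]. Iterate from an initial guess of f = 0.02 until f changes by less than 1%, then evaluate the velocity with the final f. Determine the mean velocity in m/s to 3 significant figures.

V ≈ 1.85 m/s

Rearranging Darcy-Weisbach: V = √(2·ΔP·D/(f·L·ρ)). With ε/D = 0.0014/0.211 = 0.00664, iterate starting from f = 0.02:
  f = 0.02 → V = √(2·4.23e+05·0.211/(0.02·1390·1120)) = 2.394 m/s; Re = ρVD/μ = 2.632e+05; f → 0.03349
  f = 0.03349 → V = 1.85 m/s; Re = 2.034e+05; f → 0.03357
Converged (Δf/f < 1%). With the final f = 0.03357: V = √(2·4.23e+05·0.211/(0.03357·1390·1120)) = 1.848 m/s.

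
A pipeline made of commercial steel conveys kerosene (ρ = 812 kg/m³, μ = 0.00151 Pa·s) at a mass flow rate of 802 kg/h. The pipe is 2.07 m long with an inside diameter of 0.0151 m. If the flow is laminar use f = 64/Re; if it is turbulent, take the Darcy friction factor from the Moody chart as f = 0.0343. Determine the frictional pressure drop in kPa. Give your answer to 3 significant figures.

ṁ = 802 kg/h = 802/3600 = 0.2228 kg/s.
A = πD²/4 = π(0.0151)²/4 = 0.0001791 m²; mean velocity V = ṁ/(ρA) = 0.2228/(812 · 0.0001791) = 1.532 m/s.
Reynolds number Re = ρVD/μ = 812 · 1.532 · 0.0151 / 0.00151 = 1.244e+04.
Re > 4000 → turbulent; use the Moody-chart value f = 0.0343.
Darcy-Weisbach: ΔP = f(L/D)(ρV²/2) = 0.0343·(2.07/0.0151)·(812·1.532²/2) = 0.0343·137.1·953 = 4481 Pa.
ΔP = 4481 Pa = 4.48 kPa.

ΔP ≈ 4.48 kPa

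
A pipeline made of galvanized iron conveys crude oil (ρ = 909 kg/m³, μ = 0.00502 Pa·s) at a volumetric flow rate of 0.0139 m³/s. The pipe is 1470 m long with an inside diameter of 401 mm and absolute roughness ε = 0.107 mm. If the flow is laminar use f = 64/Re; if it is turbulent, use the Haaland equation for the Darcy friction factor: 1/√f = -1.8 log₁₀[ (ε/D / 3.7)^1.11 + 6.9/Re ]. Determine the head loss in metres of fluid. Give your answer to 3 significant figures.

Cross-sectional area A = πD²/4 = π(0.401)²/4 = 0.1263 m²; mean velocity V = Q/A = 0.0139/0.1263 = 0.1101 m/s.
Reynolds number Re = ρVD/μ = 909 · 0.1101 · 0.401 / 0.00502 = 7992.
Re > 4000 → turbulent. Relative roughness ε/D = 0.000107/0.401 = 0.000267. Haaland: 1/√f = -1.8 log₁₀[(0.000267/3.7)^1.11 + 6.9/7992] = -1.8 log₁₀[2.53e-05 + 0.000863] = 5.492, so f = 0.03315.
Darcy-Weisbach: ΔP = f(L/D)(ρV²/2) = 0.03315·(1470/0.401)·(909·0.1101²/2) = 0.03315·3666·5.506 = 669.1 Pa.
Head loss h_f = ΔP/(ρg) = 669.1/(909·9.81) = 0.0750 m.

h_f ≈ 0.0750 m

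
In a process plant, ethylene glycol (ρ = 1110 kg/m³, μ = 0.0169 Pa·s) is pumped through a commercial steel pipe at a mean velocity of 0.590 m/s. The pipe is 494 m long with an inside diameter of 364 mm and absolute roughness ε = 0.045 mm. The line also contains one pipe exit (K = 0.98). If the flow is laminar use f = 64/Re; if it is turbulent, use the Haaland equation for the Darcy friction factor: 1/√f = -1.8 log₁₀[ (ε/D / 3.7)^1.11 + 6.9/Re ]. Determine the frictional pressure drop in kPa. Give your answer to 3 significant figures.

Reynolds number Re = ρVD/μ = 1110 · 0.59 · 0.364 / 0.0169 = 1.411e+04.
Re > 4000 → turbulent. Relative roughness ε/D = 4.5e-05/0.364 = 0.000124. Haaland: 1/√f = -1.8 log₁₀[(0.000124/3.7)^1.11 + 6.9/1.411e+04] = -1.8 log₁₀[1.08e-05 + 0.000489] = 5.942, so f = 0.02832.
Total minor-loss coefficient ΣK = 1·0.98 = 0.98.
ΔP = [f·L/D + ΣK]·(ρV²/2) = [0.02832·494/0.364 + 0.98]·(1110·0.59²/2) = [38.44 + 0.98]·193.2 = 7615 Pa.
ΔP = 7615 Pa = 7.62 kPa.

ΔP ≈ 7.62 kPa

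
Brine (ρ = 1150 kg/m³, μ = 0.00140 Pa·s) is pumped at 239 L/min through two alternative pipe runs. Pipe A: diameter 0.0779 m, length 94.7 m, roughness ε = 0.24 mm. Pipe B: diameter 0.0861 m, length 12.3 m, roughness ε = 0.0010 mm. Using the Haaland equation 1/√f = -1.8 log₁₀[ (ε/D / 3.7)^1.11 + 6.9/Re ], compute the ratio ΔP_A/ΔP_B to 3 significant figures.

Pipe A: V = Q/A = 0.003983/0.004766 = 0.8358 m/s; Re = 5.348e+04; ε/D = 0.00308; Haaland → f = 0.02848; ΔP_A = f(L/D)(ρV²/2) = 1.391e+04 Pa.
Pipe B: V = Q/A = 0.003983/0.005822 = 0.6841 m/s; Re = 4.839e+04; ε/D = 1.16e-05; Haaland → f = 0.02089; ΔP_B = f(L/D)(ρV²/2) = 803.3 Pa.
ΔP_A/ΔP_B = 1.391e+04/803.3 = 17.3.

ΔP_A/ΔP_B ≈ 17.3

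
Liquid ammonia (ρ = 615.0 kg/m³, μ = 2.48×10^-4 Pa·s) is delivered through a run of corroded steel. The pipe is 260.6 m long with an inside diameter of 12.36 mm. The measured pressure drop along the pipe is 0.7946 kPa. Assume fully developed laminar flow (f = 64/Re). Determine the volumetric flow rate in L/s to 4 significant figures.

For laminar flow, f = 64/Re with Re = ρVD/μ, so Darcy-Weisbach reduces to ΔP = 32μLV/D². Solving for V: V = ΔP·D²/(32μL) = 794.6·(0.01236)²/(32·0.000248·260.6) = 0.0587 m/s.
Check: Re = ρVD/μ = 615·0.0587·0.01236/0.000248 = 1799 < 2300, so the laminar assumption holds.
Q = V·A = 0.0587·(π/4·0.01236²) = 7.043e-06 m³/s = 0.007043 L/s.

Q ≈ 0.007043 L/s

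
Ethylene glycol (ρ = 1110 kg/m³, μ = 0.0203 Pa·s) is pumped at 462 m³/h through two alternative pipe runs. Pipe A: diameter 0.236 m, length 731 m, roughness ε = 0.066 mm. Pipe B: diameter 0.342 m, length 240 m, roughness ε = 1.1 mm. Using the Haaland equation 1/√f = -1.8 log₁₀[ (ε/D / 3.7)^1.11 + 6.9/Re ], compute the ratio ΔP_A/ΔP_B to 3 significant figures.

Pipe A: V = Q/A = 0.1283/0.04374 = 2.934 m/s; Re = 3.786e+04; ε/D = 0.00028; Haaland → f = 0.02279; ΔP_A = f(L/D)(ρV²/2) = 3.372e+05 Pa.
Pipe B: V = Q/A = 0.1283/0.09186 = 1.397 m/s; Re = 2.612e+04; ε/D = 0.00322; Haaland → f = 0.03057; ΔP_B = f(L/D)(ρV²/2) = 2.324e+04 Pa.
ΔP_A/ΔP_B = 3.372e+05/2.324e+04 = 14.5.

ΔP_A/ΔP_B ≈ 14.5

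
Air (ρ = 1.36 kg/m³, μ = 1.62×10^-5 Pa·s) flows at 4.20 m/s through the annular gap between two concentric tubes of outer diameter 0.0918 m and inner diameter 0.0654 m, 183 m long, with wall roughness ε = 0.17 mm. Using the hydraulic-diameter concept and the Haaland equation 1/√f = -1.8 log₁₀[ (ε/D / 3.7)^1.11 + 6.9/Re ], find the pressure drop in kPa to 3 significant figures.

ΔP ≈ 3.29 kPa

Hydraulic diameter D_h = 4A/P = D_o - D_i = 0.0918 - 0.0654 = 0.0264 m.
Re = ρVD_h/μ = 1.36·4.2·0.0264/1.62e-05 = 9308.
ε/D_h = 0.00017/0.0264 = 0.00644; Haaland gives 1/√f = -1.8 log₁₀[0.000865+0.000741] = 5.029, so f = 0.03953.
ΔP = f(L/D_h)(ρV²/2) = 0.03953·183/0.0264·12 = 3287 Pa.
ΔP = 3.29 kPa.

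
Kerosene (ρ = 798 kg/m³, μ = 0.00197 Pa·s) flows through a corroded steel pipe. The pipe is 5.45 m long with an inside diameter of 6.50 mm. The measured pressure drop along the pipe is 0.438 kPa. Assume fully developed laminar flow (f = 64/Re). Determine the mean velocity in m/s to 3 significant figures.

V ≈ 0.0539 m/s

For laminar flow, f = 64/Re with Re = ρVD/μ, so Darcy-Weisbach reduces to ΔP = 32μLV/D². Solving for V: V = ΔP·D²/(32μL) = 438·(0.0065)²/(32·0.00197·5.45) = 0.05386 m/s.
Check: Re = ρVD/μ = 798·0.05386·0.0065/0.00197 = 141.8 < 2300, so the laminar assumption holds.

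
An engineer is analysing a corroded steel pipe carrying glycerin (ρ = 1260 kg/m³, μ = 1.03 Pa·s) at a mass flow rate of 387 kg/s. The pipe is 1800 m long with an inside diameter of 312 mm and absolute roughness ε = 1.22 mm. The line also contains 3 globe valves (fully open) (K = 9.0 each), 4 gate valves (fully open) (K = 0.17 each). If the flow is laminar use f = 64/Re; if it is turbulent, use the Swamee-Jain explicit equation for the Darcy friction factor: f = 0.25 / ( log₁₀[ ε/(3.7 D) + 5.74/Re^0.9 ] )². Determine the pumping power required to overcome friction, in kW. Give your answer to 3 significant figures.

A = πD²/4 = π(0.312)²/4 = 0.07645 m²; mean velocity V = ṁ/(ρA) = 387/(1260 · 0.07645) = 4.017 m/s.
Reynolds number Re = ρVD/μ = 1260 · 4.017 · 0.312 / 1.03 = 1533.
Re < 2300 → laminar flow, so f = 64/Re = 64/1533 = 0.04174 (the turbulent correlation is not needed).
Total minor-loss coefficient ΣK = 3·9 + 4·0.17 = 27.7.
ΔP = [f·L/D + ΣK]·(ρV²/2) = [0.04174·1800/0.312 + 27.7]·(1260·4.017²/2) = [240.8 + 27.7]·1.017e+04 = 2.73e+06 Pa.
Q = ṁ/ρ = 387/1260 = 0.3071 m³/s.
Pumping power P = QΔP = 0.3071·2.73e+06 = 838500 W = 838 kW.

P ≈ 838 kW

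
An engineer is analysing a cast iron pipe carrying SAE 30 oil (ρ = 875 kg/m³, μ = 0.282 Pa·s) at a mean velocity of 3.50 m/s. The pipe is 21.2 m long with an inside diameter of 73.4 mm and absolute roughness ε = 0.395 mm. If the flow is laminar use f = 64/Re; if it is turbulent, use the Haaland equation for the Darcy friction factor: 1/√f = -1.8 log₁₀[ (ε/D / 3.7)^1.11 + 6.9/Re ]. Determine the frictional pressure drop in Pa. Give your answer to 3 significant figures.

ΔP ≈ 124000 Pa

Reynolds number Re = ρVD/μ = 875 · 3.5 · 0.0734 / 0.282 = 797.1.
Re < 2300 → laminar flow, so f = 64/Re = 64/797.1 = 0.08029 (the turbulent correlation is not needed).
Darcy-Weisbach: ΔP = f(L/D)(ρV²/2) = 0.08029·(21.2/0.0734)·(875·3.5²/2) = 0.08029·288.8·5359 = 1.243e+05 Pa.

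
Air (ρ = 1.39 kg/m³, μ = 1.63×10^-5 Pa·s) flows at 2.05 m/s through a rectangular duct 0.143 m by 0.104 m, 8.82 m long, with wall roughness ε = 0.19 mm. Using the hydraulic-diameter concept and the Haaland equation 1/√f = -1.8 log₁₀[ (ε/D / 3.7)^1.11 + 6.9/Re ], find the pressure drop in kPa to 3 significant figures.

Hydraulic diameter D_h = 4A/P = 4·(0.143·0.104)/(2·(0.143+0.104)) = 0.05949/0.494 = 0.1204 m.
Re = ρVD_h/μ = 1.39·2.05·0.1204/1.63e-05 = 2.105e+04.
ε/D_h = 0.00019/0.1204 = 0.00158; Haaland gives 1/√f = -1.8 log₁₀[0.000182+0.000328] = 5.927, so f = 0.02846.
ΔP = f(L/D_h)(ρV²/2) = 0.02846·8.82/0.1204·2.921 = 6.089 Pa.
ΔP = 0.00609 kPa.

ΔP ≈ 0.00609 kPa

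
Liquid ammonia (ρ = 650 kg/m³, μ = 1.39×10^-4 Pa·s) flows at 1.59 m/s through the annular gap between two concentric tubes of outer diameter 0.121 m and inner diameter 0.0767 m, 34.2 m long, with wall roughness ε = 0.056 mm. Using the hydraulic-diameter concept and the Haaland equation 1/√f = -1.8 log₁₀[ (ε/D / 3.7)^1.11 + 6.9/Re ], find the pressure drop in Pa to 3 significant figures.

ΔP ≈ 13600 Pa

Hydraulic diameter D_h = 4A/P = D_o - D_i = 0.121 - 0.0767 = 0.0443 m.
Re = ρVD_h/μ = 650·1.59·0.0443/0.000139 = 3.294e+05.
ε/D_h = 5.6e-05/0.0443 = 0.00126; Haaland gives 1/√f = -1.8 log₁₀[0.000142+2.09e-05] = 6.818, so f = 0.02151.
ΔP = f(L/D_h)(ρV²/2) = 0.02151·34.2/0.0443·821.6 = 1.364e+04 Pa.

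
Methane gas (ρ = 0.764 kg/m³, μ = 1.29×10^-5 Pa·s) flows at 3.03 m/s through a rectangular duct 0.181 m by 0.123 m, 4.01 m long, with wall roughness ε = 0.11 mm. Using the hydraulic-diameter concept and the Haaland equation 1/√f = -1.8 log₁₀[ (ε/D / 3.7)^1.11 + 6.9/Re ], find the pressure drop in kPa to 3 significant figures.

Hydraulic diameter D_h = 4A/P = 4·(0.181·0.123)/(2·(0.181+0.123)) = 0.08905/0.608 = 0.1465 m.
Re = ρVD_h/μ = 0.764·3.03·0.1465/1.29e-05 = 2.628e+04.
ε/D_h = 0.00011/0.1465 = 0.000751; Haaland gives 1/√f = -1.8 log₁₀[7.97e-05+0.000263] = 6.238, so f = 0.0257.
ΔP = f(L/D_h)(ρV²/2) = 0.0257·4.01/0.1465·3.507 = 2.467 Pa.
ΔP = 0.00247 kPa.

ΔP ≈ 0.00247 kPa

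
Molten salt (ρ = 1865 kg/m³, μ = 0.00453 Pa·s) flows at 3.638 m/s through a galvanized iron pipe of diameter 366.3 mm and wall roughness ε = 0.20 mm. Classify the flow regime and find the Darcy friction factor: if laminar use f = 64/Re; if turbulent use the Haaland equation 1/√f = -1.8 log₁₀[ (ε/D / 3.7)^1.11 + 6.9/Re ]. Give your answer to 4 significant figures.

Re = ρVD/μ = 1865·3.638·0.3663/0.00453 = 5.486e+05.
Re > 4000 → turbulent. ε/D = 0.0002/0.3663 = 0.000546; Haaland: 1/√f = -1.8 log₁₀[5.59e-05 + 1.26e-05] = 7.496, so f = 0.0178.

f ≈ 0.01780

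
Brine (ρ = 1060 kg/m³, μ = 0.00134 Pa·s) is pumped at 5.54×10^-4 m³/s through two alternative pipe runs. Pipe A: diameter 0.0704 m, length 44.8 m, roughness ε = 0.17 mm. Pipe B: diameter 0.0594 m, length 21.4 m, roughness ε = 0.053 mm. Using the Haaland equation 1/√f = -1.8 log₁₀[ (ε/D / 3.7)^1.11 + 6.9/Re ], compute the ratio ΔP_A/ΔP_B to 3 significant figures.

Pipe A: V = Q/A = 0.000554/0.003893 = 0.1423 m/s; Re = 7926; ε/D = 0.00241; Haaland → f = 0.03583; ΔP_A = f(L/D)(ρV²/2) = 244.8 Pa.
Pipe B: V = Q/A = 0.000554/0.002771 = 0.1999 m/s; Re = 9394; ε/D = 0.000892; Haaland → f = 0.03253; ΔP_B = f(L/D)(ρV²/2) = 248.2 Pa.
ΔP_A/ΔP_B = 244.8/248.2 = 0.986.

ΔP_A/ΔP_B ≈ 0.986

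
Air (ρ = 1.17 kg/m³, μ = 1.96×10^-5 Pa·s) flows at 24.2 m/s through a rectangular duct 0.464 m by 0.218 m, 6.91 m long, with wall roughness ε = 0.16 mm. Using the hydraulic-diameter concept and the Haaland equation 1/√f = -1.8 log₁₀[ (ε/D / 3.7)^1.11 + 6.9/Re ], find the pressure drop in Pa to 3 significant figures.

Hydraulic diameter D_h = 4A/P = 4·(0.464·0.218)/(2·(0.464+0.218)) = 0.4046/1.364 = 0.2966 m.
Re = ρVD_h/μ = 1.17·24.2·0.2966/1.96e-05 = 4.285e+05.
ε/D_h = 0.00016/0.2966 = 0.000539; Haaland gives 1/√f = -1.8 log₁₀[5.52e-05+1.61e-05] = 7.465, so f = 0.01795.
ΔP = f(L/D_h)(ρV²/2) = 0.01795·6.91/0.2966·342.6 = 143.2 Pa.

ΔP ≈ 143 Pa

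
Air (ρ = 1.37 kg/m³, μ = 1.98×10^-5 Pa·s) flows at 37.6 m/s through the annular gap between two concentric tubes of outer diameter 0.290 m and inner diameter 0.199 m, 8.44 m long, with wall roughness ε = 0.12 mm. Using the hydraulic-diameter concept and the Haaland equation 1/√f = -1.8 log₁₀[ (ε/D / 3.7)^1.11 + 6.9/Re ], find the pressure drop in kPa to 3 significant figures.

Hydraulic diameter D_h = 4A/P = D_o - D_i = 0.29 - 0.199 = 0.091 m.
Re = ρVD_h/μ = 1.37·37.6·0.091/1.98e-05 = 2.367e+05.
ε/D_h = 0.00012/0.091 = 0.00132; Haaland gives 1/√f = -1.8 log₁₀[0.000149+2.91e-05] = 6.749, so f = 0.02195.
ΔP = f(L/D_h)(ρV²/2) = 0.02195·8.44/0.091·968.4 = 1972 Pa.
ΔP = 1.97 kPa.

ΔP ≈ 1.97 kPa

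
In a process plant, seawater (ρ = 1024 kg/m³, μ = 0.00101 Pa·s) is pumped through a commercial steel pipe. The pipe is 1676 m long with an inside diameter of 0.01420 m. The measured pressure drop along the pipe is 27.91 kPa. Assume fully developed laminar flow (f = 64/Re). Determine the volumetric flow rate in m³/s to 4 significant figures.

Q ≈ 1.645×10^-5 m³/s

For laminar flow, f = 64/Re with Re = ρVD/μ, so Darcy-Weisbach reduces to ΔP = 32μLV/D². Solving for V: V = ΔP·D²/(32μL) = 2.791e+04·(0.0142)²/(32·0.00101·1676) = 0.1039 m/s.
Check: Re = ρVD/μ = 1024·0.1039·0.0142/0.00101 = 1496 < 2300, so the laminar assumption holds.
Q = V·A = 0.1039·(π/4·0.0142²) = 1.645e-05 m³/s = 1.645×10^-5 m³/s.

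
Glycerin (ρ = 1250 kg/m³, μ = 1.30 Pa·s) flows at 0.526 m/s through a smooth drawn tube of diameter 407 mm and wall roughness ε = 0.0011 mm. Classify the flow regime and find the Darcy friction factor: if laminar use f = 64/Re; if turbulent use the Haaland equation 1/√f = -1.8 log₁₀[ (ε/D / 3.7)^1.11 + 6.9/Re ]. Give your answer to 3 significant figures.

f ≈ 0.311

Re = ρVD/μ = 1250·0.526·0.407/1.3 = 205.8.
Re < 2300 → laminar, so f = 64/Re = 0.3109 (roughness is irrelevant in laminar flow).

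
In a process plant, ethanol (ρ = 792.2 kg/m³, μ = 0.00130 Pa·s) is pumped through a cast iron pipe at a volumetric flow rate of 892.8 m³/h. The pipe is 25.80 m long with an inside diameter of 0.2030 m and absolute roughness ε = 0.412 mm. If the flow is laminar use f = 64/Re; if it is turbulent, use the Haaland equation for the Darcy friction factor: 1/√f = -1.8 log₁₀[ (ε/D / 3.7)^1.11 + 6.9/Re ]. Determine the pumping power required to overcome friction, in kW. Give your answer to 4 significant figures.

P ≈ 17.39 kW

Q = 892.8 m³/h = 892.8/3600 = 0.248 m³/s.
Cross-sectional area A = πD²/4 = π(0.203)²/4 = 0.03237 m²; mean velocity V = Q/A = 0.248/0.03237 = 7.662 m/s.
Reynolds number Re = ρVD/μ = 792.2 · 7.662 · 0.203 / 0.0013 = 9.479e+05.
Re > 4000 → turbulent. Relative roughness ε/D = 0.000412/0.203 = 0.00203. Haaland: 1/√f = -1.8 log₁₀[(0.00203/3.7)^1.11 + 6.9/9.479e+05] = -1.8 log₁₀[0.00024 + 7.28e-06] = 6.492, so f = 0.02373.
Darcy-Weisbach: ΔP = f(L/D)(ρV²/2) = 0.02373·(25.8/0.203)·(792.2·7.662²/2) = 0.02373·127.1·2.326e+04 = 7.014e+04 Pa.
Pumping power P = QΔP = 0.248·7.014e+04 = 17394 W = 17.39 kW.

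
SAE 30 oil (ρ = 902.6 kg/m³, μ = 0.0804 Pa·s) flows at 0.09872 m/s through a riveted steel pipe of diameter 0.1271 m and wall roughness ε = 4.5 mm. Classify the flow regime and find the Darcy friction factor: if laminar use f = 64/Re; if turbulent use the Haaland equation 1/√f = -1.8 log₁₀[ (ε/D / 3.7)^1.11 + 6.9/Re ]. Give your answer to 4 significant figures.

f ≈ 0.4543

Re = ρVD/μ = 902.6·0.09872·0.1271/0.0804 = 140.9.
Re < 2300 → laminar, so f = 64/Re = 0.4543 (roughness is irrelevant in laminar flow).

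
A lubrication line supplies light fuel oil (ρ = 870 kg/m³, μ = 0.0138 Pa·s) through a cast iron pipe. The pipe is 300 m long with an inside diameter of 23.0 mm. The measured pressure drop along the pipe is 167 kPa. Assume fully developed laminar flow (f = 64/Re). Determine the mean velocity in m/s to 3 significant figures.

V ≈ 0.667 m/s

For laminar flow, f = 64/Re with Re = ρVD/μ, so Darcy-Weisbach reduces to ΔP = 32μLV/D². Solving for V: V = ΔP·D²/(32μL) = 1.67e+05·(0.023)²/(32·0.0138·300) = 0.6668 m/s.
Check: Re = ρVD/μ = 870·0.6668·0.023/0.0138 = 966.9 < 2300, so the laminar assumption holds.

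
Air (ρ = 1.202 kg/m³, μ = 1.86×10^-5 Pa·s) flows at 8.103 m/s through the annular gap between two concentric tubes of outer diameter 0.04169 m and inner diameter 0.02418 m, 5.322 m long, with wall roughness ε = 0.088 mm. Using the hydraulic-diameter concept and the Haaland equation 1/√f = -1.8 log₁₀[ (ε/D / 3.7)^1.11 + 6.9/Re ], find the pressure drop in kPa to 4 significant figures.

ΔP ≈ 0.4555 kPa

Hydraulic diameter D_h = 4A/P = D_o - D_i = 0.04169 - 0.02418 = 0.01751 m.
Re = ρVD_h/μ = 1.202·8.103·0.01751/1.86e-05 = 9169.
ε/D_h = 8.8e-05/0.01751 = 0.00503; Haaland gives 1/√f = -1.8 log₁₀[0.000657+0.000753] = 5.132, so f = 0.03797.
ΔP = f(L/D_h)(ρV²/2) = 0.03797·5.322/0.01751·39.46 = 455.5 Pa.
ΔP = 0.4555 kPa.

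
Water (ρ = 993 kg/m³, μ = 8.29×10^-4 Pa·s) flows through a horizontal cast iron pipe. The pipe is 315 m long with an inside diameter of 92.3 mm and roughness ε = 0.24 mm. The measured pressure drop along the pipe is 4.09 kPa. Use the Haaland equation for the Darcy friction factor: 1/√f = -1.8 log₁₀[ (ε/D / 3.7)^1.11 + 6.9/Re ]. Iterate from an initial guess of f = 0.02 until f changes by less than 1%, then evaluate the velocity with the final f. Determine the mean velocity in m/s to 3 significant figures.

Rearranging Darcy-Weisbach: V = √(2·ΔP·D/(f·L·ρ)). With ε/D = 0.00024/0.0923 = 0.0026, iterate starting from f = 0.02:
  f = 0.02 → V = √(2·4090·0.0923/(0.02·315·993)) = 0.3474 m/s; Re = ρVD/μ = 3.841e+04; f → 0.02826
  f = 0.02826 → V = 0.2922 m/s; Re = 3.231e+04; f → 0.02876
  f = 0.02876 → V = 0.2897 m/s; Re = 3.203e+04; f → 0.02879
Converged (Δf/f < 1%). With the final f = 0.02879: V = √(2·4090·0.0923/(0.02879·315·993)) = 0.2896 m/s.

V ≈ 0.290 m/s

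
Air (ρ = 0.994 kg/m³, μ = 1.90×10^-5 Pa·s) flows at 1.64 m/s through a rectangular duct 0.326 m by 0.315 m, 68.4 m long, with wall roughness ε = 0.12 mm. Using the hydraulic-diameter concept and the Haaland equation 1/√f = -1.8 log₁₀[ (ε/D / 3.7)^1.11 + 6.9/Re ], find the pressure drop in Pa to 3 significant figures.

ΔP ≈ 7.02 Pa

Hydraulic diameter D_h = 4A/P = 4·(0.326·0.315)/(2·(0.326+0.315)) = 0.4108/1.282 = 0.3204 m.
Re = ρVD_h/μ = 0.994·1.64·0.3204/1.9e-05 = 2.749e+04.
ε/D_h = 0.00012/0.3204 = 0.000375; Haaland gives 1/√f = -1.8 log₁₀[3.68e-05+0.000251] = 6.374, so f = 0.02462.
ΔP = f(L/D_h)(ρV²/2) = 0.02462·68.4/0.3204·1.337 = 7.025 Pa.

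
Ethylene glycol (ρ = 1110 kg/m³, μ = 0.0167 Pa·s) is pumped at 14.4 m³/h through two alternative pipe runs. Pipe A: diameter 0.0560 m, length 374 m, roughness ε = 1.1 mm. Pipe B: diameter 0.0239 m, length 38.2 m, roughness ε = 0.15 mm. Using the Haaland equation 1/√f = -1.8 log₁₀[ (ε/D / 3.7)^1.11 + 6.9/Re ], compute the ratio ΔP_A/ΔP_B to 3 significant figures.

ΔP_A/ΔP_B ≈ 0.202

Pipe A: V = Q/A = 0.004/0.002463 = 1.624 m/s; Re = 6045; ε/D = 0.0196; Haaland → f = 0.05428; ΔP_A = f(L/D)(ρV²/2) = 5.306e+05 Pa.
Pipe B: V = Q/A = 0.004/0.0004486 = 8.916 m/s; Re = 1.416e+04; ε/D = 0.00628; Haaland → f = 0.03729; ΔP_B = f(L/D)(ρV²/2) = 2.63e+06 Pa.
ΔP_A/ΔP_B = 5.306e+05/2.63e+06 = 0.202.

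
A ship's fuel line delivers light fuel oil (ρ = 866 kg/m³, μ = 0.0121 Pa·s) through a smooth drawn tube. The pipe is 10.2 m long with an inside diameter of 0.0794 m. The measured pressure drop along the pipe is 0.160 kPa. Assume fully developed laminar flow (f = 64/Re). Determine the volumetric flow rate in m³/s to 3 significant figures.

For laminar flow, f = 64/Re with Re = ρVD/μ, so Darcy-Weisbach reduces to ΔP = 32μLV/D². Solving for V: V = ΔP·D²/(32μL) = 160·(0.0794)²/(32·0.0121·10.2) = 0.2554 m/s.
Check: Re = ρVD/μ = 866·0.2554·0.0794/0.0121 = 1451 < 2300, so the laminar assumption holds.
Q = V·A = 0.2554·(π/4·0.0794²) = 0.001265 m³/s = 0.00126 m³/s.

Q ≈ 0.00126 m³/s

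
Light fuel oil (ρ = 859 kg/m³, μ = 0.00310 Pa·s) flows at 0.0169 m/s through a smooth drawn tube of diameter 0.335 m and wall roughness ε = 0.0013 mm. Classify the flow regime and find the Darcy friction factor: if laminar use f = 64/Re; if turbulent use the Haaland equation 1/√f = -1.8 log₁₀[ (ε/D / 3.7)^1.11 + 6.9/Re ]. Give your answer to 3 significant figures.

Re = ρVD/μ = 859·0.0169·0.335/0.0031 = 1569.
Re < 2300 → laminar, so f = 64/Re = 0.0408 (roughness is irrelevant in laminar flow).

f ≈ 0.0408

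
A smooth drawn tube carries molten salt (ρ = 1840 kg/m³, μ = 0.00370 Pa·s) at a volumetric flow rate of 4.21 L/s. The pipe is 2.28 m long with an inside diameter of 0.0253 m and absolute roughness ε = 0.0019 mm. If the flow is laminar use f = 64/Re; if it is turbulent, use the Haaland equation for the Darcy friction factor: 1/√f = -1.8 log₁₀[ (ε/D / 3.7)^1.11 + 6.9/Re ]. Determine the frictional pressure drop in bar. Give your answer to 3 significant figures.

Q = 4.21 L/s = 4.21/1000 = 0.00421 m³/s.
Cross-sectional area A = πD²/4 = π(0.0253)²/4 = 0.0005027 m²; mean velocity V = Q/A = 0.00421/0.0005027 = 8.374 m/s.
Reynolds number Re = ρVD/μ = 1840 · 8.374 · 0.0253 / 0.0037 = 1.054e+05.
Re > 4000 → turbulent. Relative roughness ε/D = 1.9e-06/0.0253 = 7.51e-05. Haaland: 1/√f = -1.8 log₁₀[(7.51e-05/3.7)^1.11 + 6.9/1.054e+05] = -1.8 log₁₀[6.18e-06 + 6.55e-05] = 7.46, so f = 0.01797.
Darcy-Weisbach: ΔP = f(L/D)(ρV²/2) = 0.01797·(2.28/0.0253)·(1840·8.374²/2) = 0.01797·90.12·6.452e+04 = 1.045e+05 Pa.
ΔP = 1.045e+05 Pa = 1.04 bar.

ΔP ≈ 1.04 bar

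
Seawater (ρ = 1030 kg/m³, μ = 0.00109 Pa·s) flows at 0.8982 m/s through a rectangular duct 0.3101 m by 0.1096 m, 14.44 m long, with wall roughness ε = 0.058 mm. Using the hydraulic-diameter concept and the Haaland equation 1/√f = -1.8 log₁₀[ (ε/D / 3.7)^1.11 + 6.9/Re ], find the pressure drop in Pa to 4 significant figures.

Hydraulic diameter D_h = 4A/P = 4·(0.3101·0.1096)/(2·(0.3101+0.1096)) = 0.1359/0.8394 = 0.162 m.
Re = ρVD_h/μ = 1030·0.8982·0.162/0.00109 = 1.375e+05.
ε/D_h = 5.8e-05/0.162 = 0.000358; Haaland gives 1/√f = -1.8 log₁₀[3.5e-05+5.02e-05] = 7.325, so f = 0.01864.
ΔP = f(L/D_h)(ρV²/2) = 0.01864·14.44/0.162·415.5 = 690.4 Pa.

ΔP ≈ 690.4 Pa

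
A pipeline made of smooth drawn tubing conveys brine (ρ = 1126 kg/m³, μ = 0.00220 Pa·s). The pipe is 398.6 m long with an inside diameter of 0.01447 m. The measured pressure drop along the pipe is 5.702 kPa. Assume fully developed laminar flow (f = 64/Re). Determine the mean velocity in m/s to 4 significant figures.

For laminar flow, f = 64/Re with Re = ρVD/μ, so Darcy-Weisbach reduces to ΔP = 32μLV/D². Solving for V: V = ΔP·D²/(32μL) = 5702·(0.01447)²/(32·0.0022·398.6) = 0.04255 m/s.
Check: Re = ρVD/μ = 1126·0.04255·0.01447/0.0022 = 315.1 < 2300, so the laminar assumption holds.

V ≈ 0.04255 m/s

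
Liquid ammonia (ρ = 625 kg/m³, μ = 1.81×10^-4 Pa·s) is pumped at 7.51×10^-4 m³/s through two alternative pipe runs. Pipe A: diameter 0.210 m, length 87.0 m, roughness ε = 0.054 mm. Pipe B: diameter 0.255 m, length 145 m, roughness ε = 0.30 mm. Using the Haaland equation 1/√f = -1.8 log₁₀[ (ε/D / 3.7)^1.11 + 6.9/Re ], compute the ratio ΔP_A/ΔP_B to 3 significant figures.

ΔP_A/ΔP_B ≈ 1.44

Pipe A: V = Q/A = 0.000751/0.03464 = 0.02168 m/s; Re = 1.572e+04; ε/D = 0.000257; Haaland → f = 0.02776; ΔP_A = f(L/D)(ρV²/2) = 1.69 Pa.
Pipe B: V = Q/A = 0.000751/0.05107 = 0.01471 m/s; Re = 1.295e+04; ε/D = 0.00118; Haaland → f = 0.03056; ΔP_B = f(L/D)(ρV²/2) = 1.174 Pa.
ΔP_A/ΔP_B = 1.69/1.174 = 1.44.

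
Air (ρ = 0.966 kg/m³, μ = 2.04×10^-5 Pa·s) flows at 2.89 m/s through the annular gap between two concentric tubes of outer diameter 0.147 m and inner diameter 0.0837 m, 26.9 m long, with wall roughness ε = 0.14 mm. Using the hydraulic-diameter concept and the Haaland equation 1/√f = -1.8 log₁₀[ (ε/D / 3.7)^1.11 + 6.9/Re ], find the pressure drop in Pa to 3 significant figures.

Hydraulic diameter D_h = 4A/P = D_o - D_i = 0.147 - 0.0837 = 0.0633 m.
Re = ρVD_h/μ = 0.966·2.89·0.0633/2.04e-05 = 8663.
ε/D_h = 0.00014/0.0633 = 0.00221; Haaland gives 1/√f = -1.8 log₁₀[0.000264+0.000797] = 5.354, so f = 0.03489.
ΔP = f(L/D_h)(ρV²/2) = 0.03489·26.9/0.0633·4.034 = 59.81 Pa.

ΔP ≈ 59.8 Pa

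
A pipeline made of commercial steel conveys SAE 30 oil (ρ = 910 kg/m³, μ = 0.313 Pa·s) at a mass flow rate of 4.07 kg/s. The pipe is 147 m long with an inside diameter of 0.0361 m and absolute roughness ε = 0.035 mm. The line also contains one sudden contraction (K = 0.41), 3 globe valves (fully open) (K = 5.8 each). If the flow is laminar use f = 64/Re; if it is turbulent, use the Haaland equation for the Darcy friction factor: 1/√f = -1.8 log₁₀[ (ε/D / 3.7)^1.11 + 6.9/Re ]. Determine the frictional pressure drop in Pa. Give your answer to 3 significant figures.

ΔP ≈ 5.09×10^6 Pa

A = πD²/4 = π(0.0361)²/4 = 0.001024 m²; mean velocity V = ṁ/(ρA) = 4.07/(910 · 0.001024) = 4.37 m/s.
Reynolds number Re = ρVD/μ = 910 · 4.37 · 0.0361 / 0.313 = 458.6.
Re < 2300 → laminar flow, so f = 64/Re = 64/458.6 = 0.1395 (the turbulent correlation is not needed).
Total minor-loss coefficient ΣK = 1·0.41 + 3·5.8 = 17.8.
ΔP = [f·L/D + ΣK]·(ρV²/2) = [0.1395·147/0.0361 + 17.8]·(910·4.37²/2) = [568.2 + 17.8]·8688 = 5.092e+06 Pa.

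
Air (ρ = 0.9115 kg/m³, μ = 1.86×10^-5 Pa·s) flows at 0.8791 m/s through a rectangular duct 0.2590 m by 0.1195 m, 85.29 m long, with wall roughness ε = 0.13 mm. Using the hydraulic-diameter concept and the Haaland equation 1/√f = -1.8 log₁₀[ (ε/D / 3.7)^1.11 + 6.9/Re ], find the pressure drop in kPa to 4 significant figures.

ΔP ≈ 0.006414 kPa

Hydraulic diameter D_h = 4A/P = 4·(0.259·0.1195)/(2·(0.259+0.1195)) = 0.1238/0.757 = 0.1635 m.
Re = ρVD_h/μ = 0.9115·0.8791·0.1635/1.86e-05 = 7046.
ε/D_h = 0.00013/0.1635 = 0.000795; Haaland gives 1/√f = -1.8 log₁₀[8.48e-05+0.000979] = 5.351, so f = 0.03492.
ΔP = f(L/D_h)(ρV²/2) = 0.03492·85.29/0.1635·0.3522 = 6.414 Pa.
ΔP = 0.006414 kPa.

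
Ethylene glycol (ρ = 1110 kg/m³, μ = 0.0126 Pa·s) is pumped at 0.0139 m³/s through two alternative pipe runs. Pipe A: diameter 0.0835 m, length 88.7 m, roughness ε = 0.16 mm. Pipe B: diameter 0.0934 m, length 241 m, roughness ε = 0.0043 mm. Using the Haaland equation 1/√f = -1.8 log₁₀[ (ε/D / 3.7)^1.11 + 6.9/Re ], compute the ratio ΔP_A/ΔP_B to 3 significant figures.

ΔP_A/ΔP_B ≈ 0.708

Pipe A: V = Q/A = 0.0139/0.005476 = 2.538 m/s; Re = 1.867e+04; ε/D = 0.00192; Haaland → f = 0.02966; ΔP_A = f(L/D)(ρV²/2) = 1.127e+05 Pa.
Pipe B: V = Q/A = 0.0139/0.006851 = 2.029 m/s; Re = 1.669e+04; ε/D = 4.6e-05; Haaland → f = 0.02702; ΔP_B = f(L/D)(ρV²/2) = 1.592e+05 Pa.
ΔP_A/ΔP_B = 1.127e+05/1.592e+05 = 0.708.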